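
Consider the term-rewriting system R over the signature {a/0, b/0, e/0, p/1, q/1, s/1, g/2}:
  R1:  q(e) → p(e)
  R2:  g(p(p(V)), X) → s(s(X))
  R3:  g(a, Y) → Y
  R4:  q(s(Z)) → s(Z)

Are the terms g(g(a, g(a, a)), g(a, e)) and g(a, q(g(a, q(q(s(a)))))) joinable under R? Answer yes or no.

Reduce t₁ = g(g(a, g(a, a)), g(a, e)):
1. g(g(a, g(a, a)), g(a, e))  →  g(g(a, a), g(a, e))   [R3 at 1]
2. g(g(a, a), g(a, e))  →  g(a, g(a, e))   [R3 at 1]
3. g(a, g(a, e))  →  g(a, e)   [R3 at ε]
4. g(a, e)  →  e   [R3 at ε]

Reduce t₂ = g(a, q(g(a, q(q(s(a)))))):
1. g(a, q(g(a, q(q(s(a))))))  →  q(g(a, q(q(s(a)))))   [R3 at ε]
2. q(g(a, q(q(s(a)))))  →  q(q(q(s(a))))   [R3 at 1]
3. q(q(q(s(a))))  →  q(q(s(a)))   [R4 at 1.1]
4. q(q(s(a)))  →  q(s(a))   [R4 at 1]
5. q(s(a))  →  s(a)   [R4 at ε]

no — NF(t₁) = e, NF(t₂) = s(a)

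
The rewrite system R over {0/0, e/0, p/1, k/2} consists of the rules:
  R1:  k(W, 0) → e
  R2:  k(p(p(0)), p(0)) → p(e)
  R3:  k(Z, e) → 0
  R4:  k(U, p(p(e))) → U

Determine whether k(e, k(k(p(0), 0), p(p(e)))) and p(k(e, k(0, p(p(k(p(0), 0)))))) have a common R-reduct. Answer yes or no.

no — NF(t₁) = 0, NF(t₂) = p(e)

Reduce t₁ = k(e, k(k(p(0), 0), p(p(e)))):
1. k(e, k(k(p(0), 0), p(p(e))))  →  k(e, k(p(0), 0))   [R4 at 2]
2. k(e, k(p(0), 0))  →  k(e, e)   [R1 at 2]
3. k(e, e)  →  0   [R3 at ε]

Reduce t₂ = p(k(e, k(0, p(p(k(p(0), 0)))))):
1. p(k(e, k(0, p(p(k(p(0), 0))))))  →  p(k(e, k(0, p(p(e)))))   [R1 at 1.2.2.1.1]
2. p(k(e, k(0, p(p(e)))))  →  p(k(e, 0))   [R4 at 1.2]
3. p(k(e, 0))  →  p(e)   [R1 at 1]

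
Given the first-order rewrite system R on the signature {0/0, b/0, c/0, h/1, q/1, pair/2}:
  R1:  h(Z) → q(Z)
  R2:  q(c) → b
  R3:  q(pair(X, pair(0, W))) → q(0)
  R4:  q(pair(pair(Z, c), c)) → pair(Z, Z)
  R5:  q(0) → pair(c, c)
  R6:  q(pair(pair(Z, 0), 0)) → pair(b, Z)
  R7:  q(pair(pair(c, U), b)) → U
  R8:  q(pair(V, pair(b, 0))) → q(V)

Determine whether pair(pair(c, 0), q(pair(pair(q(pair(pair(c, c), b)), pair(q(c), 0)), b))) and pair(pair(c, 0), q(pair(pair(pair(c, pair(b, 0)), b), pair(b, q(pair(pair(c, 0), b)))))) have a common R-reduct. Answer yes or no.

Reduce t₁ = pair(pair(c, 0), q(pair(pair(q(pair(pair(c, c), b)), pair(q(c), 0)), b))):
1. pair(pair(c, 0), q(pair(pair(q(pair(pair(c, c), b)), pair(q(c), 0)), b)))  →  pair(pair(c, 0), q(pair(pair(c, pair(q(c), 0)), b)))   [R7 at 2.1.1.1]
2. pair(pair(c, 0), q(pair(pair(c, pair(q(c), 0)), b)))  →  pair(pair(c, 0), pair(q(c), 0))   [R7 at 2]
3. pair(pair(c, 0), pair(q(c), 0))  →  pair(pair(c, 0), pair(b, 0))   [R2 at 2.1]

Reduce t₂ = pair(pair(c, 0), q(pair(pair(pair(c, pair(b, 0)), b), pair(b, q(pair(pair(c, 0), b)))))):
1. pair(pair(c, 0), q(pair(pair(pair(c, pair(b, 0)), b), pair(b, q(pair(pair(c, 0), b))))))  →  pair(pair(c, 0), q(pair(pair(pair(c, pair(b, 0)), b), pair(b, 0))))   [R7 at 2.1.2.2]
2. pair(pair(c, 0), q(pair(pair(pair(c, pair(b, 0)), b), pair(b, 0))))  →  pair(pair(c, 0), q(pair(pair(c, pair(b, 0)), b)))   [R8 at 2]
3. pair(pair(c, 0), q(pair(pair(c, pair(b, 0)), b)))  →  pair(pair(c, 0), pair(b, 0))   [R7 at 2]

yes — NF(t₁) = pair(pair(c, 0), pair(b, 0)), NF(t₂) = pair(pair(c, 0), pair(b, 0))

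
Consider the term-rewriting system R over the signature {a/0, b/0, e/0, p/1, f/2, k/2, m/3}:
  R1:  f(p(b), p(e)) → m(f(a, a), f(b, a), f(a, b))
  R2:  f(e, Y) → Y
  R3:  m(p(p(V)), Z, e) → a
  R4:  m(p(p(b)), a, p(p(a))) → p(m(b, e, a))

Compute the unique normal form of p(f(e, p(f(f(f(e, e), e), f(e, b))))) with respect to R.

1. p(f(e, p(f(f(f(e, e), e), f(e, b)))))  →  p(p(f(f(f(e, e), e), f(e, b))))   [R2 at 1]
2. p(p(f(f(f(e, e), e), f(e, b))))  →  p(p(f(f(e, e), f(e, b))))   [R2 at 1.1.1.1]
3. p(p(f(f(e, e), f(e, b))))  →  p(p(f(e, f(e, b))))   [R2 at 1.1.1]
4. p(p(f(e, f(e, b))))  →  p(p(f(e, b)))   [R2 at 1.1]
5. p(p(f(e, b)))  →  p(p(b))   [R2 at 1.1]

p(p(b))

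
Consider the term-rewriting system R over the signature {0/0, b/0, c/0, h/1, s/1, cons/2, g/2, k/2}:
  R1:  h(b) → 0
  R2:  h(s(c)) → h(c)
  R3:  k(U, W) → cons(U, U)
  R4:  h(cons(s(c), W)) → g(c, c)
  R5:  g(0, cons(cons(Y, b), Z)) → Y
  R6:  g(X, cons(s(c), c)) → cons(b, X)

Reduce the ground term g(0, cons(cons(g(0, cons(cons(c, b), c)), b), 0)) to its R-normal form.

c

1. g(0, cons(cons(g(0, cons(cons(c, b), c)), b), 0))  →  g(0, cons(cons(c, b), c))   [R5 at ε]
2. g(0, cons(cons(c, b), c))  →  c   [R5 at ε]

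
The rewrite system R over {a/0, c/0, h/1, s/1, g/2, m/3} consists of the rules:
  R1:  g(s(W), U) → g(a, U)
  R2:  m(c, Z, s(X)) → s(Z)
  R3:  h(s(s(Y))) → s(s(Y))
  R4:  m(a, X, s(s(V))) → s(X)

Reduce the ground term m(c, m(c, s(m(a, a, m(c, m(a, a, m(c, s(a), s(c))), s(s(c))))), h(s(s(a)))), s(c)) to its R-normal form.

s(s(s(s(a))))

1. m(c, m(c, s(m(a, a, m(c, m(a, a, m(c, s(a), s(c))), s(s(c))))), h(s(s(a)))), s(c))  →  s(m(c, s(m(a, a, m(c, m(a, a, m(c, s(a), s(c))), s(s(c))))), h(s(s(a)))))   [R2 at ε]
2. s(m(c, s(m(a, a, m(c, m(a, a, m(c, s(a), s(c))), s(s(c))))), h(s(s(a)))))  →  s(m(c, s(m(a, a, s(m(a, a, m(c, s(a), s(c)))))), h(s(s(a)))))   [R2 at 1.2.1.3]
3. s(m(c, s(m(a, a, s(m(a, a, m(c, s(a), s(c)))))), h(s(s(a)))))  →  s(m(c, s(m(a, a, s(m(a, a, s(s(a)))))), h(s(s(a)))))   [R2 at 1.2.1.3.1.3]
4. s(m(c, s(m(a, a, s(m(a, a, s(s(a)))))), h(s(s(a)))))  →  s(m(c, s(m(a, a, s(s(a)))), h(s(s(a)))))   [R4 at 1.2.1.3.1]
5. s(m(c, s(m(a, a, s(s(a)))), h(s(s(a)))))  →  s(m(c, s(s(a)), h(s(s(a)))))   [R4 at 1.2.1]
6. s(m(c, s(s(a)), h(s(s(a)))))  →  s(m(c, s(s(a)), s(s(a))))   [R3 at 1.3]
7. s(m(c, s(s(a)), s(s(a))))  →  s(s(s(s(a))))   [R2 at 1]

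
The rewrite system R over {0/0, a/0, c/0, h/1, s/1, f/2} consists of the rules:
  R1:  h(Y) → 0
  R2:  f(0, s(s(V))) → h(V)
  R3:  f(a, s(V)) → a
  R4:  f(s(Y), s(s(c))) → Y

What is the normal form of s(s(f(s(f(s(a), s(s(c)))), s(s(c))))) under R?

s(s(a))

1. s(s(f(s(f(s(a), s(s(c)))), s(s(c)))))  →  s(s(f(s(a), s(s(c)))))   [R4 at 1.1]
2. s(s(f(s(a), s(s(c)))))  →  s(s(a))   [R4 at 1.1]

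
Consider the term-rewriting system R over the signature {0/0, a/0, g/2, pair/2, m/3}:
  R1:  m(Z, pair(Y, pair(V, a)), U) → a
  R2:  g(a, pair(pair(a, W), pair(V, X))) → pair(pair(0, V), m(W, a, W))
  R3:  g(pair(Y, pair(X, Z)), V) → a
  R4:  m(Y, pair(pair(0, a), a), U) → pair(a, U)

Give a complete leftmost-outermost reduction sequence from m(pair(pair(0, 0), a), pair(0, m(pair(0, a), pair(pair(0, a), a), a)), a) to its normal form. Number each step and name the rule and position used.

a

1. m(pair(pair(0, 0), a), pair(0, m(pair(0, a), pair(pair(0, a), a), a)), a)  →  m(pair(pair(0, 0), a), pair(0, pair(a, a)), a)   [R4 at 2.2]
2. m(pair(pair(0, 0), a), pair(0, pair(a, a)), a)  →  a   [R1 at ε]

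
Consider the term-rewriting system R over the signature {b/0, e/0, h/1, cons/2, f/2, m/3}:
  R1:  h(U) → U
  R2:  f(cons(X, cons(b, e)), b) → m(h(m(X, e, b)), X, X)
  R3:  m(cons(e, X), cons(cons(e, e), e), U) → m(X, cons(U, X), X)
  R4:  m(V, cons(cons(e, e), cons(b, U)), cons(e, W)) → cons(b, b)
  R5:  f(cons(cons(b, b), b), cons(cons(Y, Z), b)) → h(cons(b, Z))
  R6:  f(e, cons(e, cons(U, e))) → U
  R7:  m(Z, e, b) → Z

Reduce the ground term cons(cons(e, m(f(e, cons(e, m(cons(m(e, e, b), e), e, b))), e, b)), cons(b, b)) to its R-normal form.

1. cons(cons(e, m(f(e, cons(e, m(cons(m(e, e, b), e), e, b))), e, b)), cons(b, b))  →  cons(cons(e, f(e, cons(e, m(cons(m(e, e, b), e), e, b)))), cons(b, b))   [R7 at 1.2]
2. cons(cons(e, f(e, cons(e, m(cons(m(e, e, b), e), e, b)))), cons(b, b))  →  cons(cons(e, f(e, cons(e, cons(m(e, e, b), e)))), cons(b, b))   [R7 at 1.2.2.2]
3. cons(cons(e, f(e, cons(e, cons(m(e, e, b), e)))), cons(b, b))  →  cons(cons(e, m(e, e, b)), cons(b, b))   [R6 at 1.2]
4. cons(cons(e, m(e, e, b)), cons(b, b))  →  cons(cons(e, e), cons(b, b))   [R7 at 1.2]

cons(cons(e, e), cons(b, b))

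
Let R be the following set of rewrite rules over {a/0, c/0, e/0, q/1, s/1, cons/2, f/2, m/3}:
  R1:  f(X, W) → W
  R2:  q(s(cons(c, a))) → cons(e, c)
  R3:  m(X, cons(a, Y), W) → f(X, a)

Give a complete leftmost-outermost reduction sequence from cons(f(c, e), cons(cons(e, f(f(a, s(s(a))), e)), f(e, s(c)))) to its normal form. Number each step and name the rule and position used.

cons(e, cons(cons(e, e), s(c)))

1. cons(f(c, e), cons(cons(e, f(f(a, s(s(a))), e)), f(e, s(c))))  →  cons(e, cons(cons(e, f(f(a, s(s(a))), e)), f(e, s(c))))   [R1 at 1]
2. cons(e, cons(cons(e, f(f(a, s(s(a))), e)), f(e, s(c))))  →  cons(e, cons(cons(e, e), f(e, s(c))))   [R1 at 2.1.2]
3. cons(e, cons(cons(e, e), f(e, s(c))))  →  cons(e, cons(cons(e, e), s(c)))   [R1 at 2.2]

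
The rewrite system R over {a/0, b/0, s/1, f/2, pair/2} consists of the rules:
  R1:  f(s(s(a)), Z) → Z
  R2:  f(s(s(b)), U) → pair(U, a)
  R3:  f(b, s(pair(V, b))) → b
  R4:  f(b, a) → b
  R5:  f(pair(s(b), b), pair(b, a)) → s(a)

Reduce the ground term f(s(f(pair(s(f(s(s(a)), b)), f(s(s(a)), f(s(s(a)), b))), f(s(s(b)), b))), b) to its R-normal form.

1. f(s(f(pair(s(f(s(s(a)), b)), f(s(s(a)), f(s(s(a)), b))), f(s(s(b)), b))), b)  →  f(s(f(pair(s(b), f(s(s(a)), f(s(s(a)), b))), f(s(s(b)), b))), b)   [R1 at 1.1.1.1.1]
2. f(s(f(pair(s(b), f(s(s(a)), f(s(s(a)), b))), f(s(s(b)), b))), b)  →  f(s(f(pair(s(b), f(s(s(a)), b)), f(s(s(b)), b))), b)   [R1 at 1.1.1.2]
3. f(s(f(pair(s(b), f(s(s(a)), b)), f(s(s(b)), b))), b)  →  f(s(f(pair(s(b), b), f(s(s(b)), b))), b)   [R1 at 1.1.1.2]
4. f(s(f(pair(s(b), b), f(s(s(b)), b))), b)  →  f(s(f(pair(s(b), b), pair(b, a))), b)   [R2 at 1.1.2]
5. f(s(f(pair(s(b), b), pair(b, a))), b)  →  f(s(s(a)), b)   [R5 at 1.1]
6. f(s(s(a)), b)  →  b   [R1 at ε]

b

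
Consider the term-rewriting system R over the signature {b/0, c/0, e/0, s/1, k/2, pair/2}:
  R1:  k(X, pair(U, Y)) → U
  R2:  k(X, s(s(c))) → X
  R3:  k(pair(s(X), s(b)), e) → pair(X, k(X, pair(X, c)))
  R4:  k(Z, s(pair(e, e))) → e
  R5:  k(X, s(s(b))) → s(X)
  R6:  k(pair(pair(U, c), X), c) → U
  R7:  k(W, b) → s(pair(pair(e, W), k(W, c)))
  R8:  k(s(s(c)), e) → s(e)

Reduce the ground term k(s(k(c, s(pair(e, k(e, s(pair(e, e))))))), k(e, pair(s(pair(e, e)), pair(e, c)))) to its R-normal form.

e

1. k(s(k(c, s(pair(e, k(e, s(pair(e, e))))))), k(e, pair(s(pair(e, e)), pair(e, c))))  →  k(s(k(c, s(pair(e, e)))), k(e, pair(s(pair(e, e)), pair(e, c))))   [R4 at 1.1.2.1.2]
2. k(s(k(c, s(pair(e, e)))), k(e, pair(s(pair(e, e)), pair(e, c))))  →  k(s(e), k(e, pair(s(pair(e, e)), pair(e, c))))   [R4 at 1.1]
3. k(s(e), k(e, pair(s(pair(e, e)), pair(e, c))))  →  k(s(e), s(pair(e, e)))   [R1 at 2]
4. k(s(e), s(pair(e, e)))  →  e   [R4 at ε]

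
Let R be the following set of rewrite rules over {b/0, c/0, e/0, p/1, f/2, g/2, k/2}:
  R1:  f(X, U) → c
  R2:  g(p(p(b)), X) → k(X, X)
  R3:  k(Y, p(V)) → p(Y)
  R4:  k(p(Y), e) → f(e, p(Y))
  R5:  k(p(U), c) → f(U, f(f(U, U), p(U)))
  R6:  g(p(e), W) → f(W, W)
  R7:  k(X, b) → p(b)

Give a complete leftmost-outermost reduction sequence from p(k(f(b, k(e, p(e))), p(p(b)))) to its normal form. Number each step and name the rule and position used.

1. p(k(f(b, k(e, p(e))), p(p(b))))  →  p(p(f(b, k(e, p(e)))))   [R3 at 1]
2. p(p(f(b, k(e, p(e)))))  →  p(p(c))   [R1 at 1.1]

p(p(c))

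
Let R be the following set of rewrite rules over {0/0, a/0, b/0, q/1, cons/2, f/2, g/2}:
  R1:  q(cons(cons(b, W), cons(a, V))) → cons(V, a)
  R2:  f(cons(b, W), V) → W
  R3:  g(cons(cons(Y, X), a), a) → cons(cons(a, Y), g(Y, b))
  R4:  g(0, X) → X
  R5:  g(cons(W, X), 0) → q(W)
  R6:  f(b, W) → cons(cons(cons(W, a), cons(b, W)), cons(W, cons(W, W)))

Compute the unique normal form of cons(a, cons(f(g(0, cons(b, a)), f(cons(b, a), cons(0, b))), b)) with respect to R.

1. cons(a, cons(f(g(0, cons(b, a)), f(cons(b, a), cons(0, b))), b))  →  cons(a, cons(f(cons(b, a), f(cons(b, a), cons(0, b))), b))   [R4 at 2.1.1]
2. cons(a, cons(f(cons(b, a), f(cons(b, a), cons(0, b))), b))  →  cons(a, cons(a, b))   [R2 at 2.1]

cons(a, cons(a, b))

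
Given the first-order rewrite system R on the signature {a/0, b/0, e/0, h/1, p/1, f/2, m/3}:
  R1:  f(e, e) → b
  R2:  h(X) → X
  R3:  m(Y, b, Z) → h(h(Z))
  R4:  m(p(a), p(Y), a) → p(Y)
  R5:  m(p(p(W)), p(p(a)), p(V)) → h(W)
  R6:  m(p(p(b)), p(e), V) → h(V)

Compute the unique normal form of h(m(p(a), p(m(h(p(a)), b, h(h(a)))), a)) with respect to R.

p(a)

1. h(m(p(a), p(m(h(p(a)), b, h(h(a)))), a))  →  m(p(a), p(m(h(p(a)), b, h(h(a)))), a)   [R2 at ε]
2. m(p(a), p(m(h(p(a)), b, h(h(a)))), a)  →  p(m(h(p(a)), b, h(h(a))))   [R4 at ε]
3. p(m(h(p(a)), b, h(h(a))))  →  p(h(h(h(h(a)))))   [R3 at 1]
4. p(h(h(h(h(a)))))  →  p(h(h(h(a))))   [R2 at 1]
5. p(h(h(h(a))))  →  p(h(h(a)))   [R2 at 1]
6. p(h(h(a)))  →  p(h(a))   [R2 at 1]
7. p(h(a))  →  p(a)   [R2 at 1]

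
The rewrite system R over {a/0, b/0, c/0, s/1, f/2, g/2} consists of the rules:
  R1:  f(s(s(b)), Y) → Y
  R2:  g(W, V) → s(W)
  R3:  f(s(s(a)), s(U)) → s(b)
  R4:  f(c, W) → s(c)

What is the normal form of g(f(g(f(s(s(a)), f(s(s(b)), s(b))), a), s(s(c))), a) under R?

1. g(f(g(f(s(s(a)), f(s(s(b)), s(b))), a), s(s(c))), a)  →  s(f(g(f(s(s(a)), f(s(s(b)), s(b))), a), s(s(c))))   [R2 at ε]
2. s(f(g(f(s(s(a)), f(s(s(b)), s(b))), a), s(s(c))))  →  s(f(s(f(s(s(a)), f(s(s(b)), s(b)))), s(s(c))))   [R2 at 1.1]
3. s(f(s(f(s(s(a)), f(s(s(b)), s(b)))), s(s(c))))  →  s(f(s(f(s(s(a)), s(b))), s(s(c))))   [R1 at 1.1.1.2]
4. s(f(s(f(s(s(a)), s(b))), s(s(c))))  →  s(f(s(s(b)), s(s(c))))   [R3 at 1.1.1]
5. s(f(s(s(b)), s(s(c))))  →  s(s(s(c)))   [R1 at 1]

s(s(s(c)))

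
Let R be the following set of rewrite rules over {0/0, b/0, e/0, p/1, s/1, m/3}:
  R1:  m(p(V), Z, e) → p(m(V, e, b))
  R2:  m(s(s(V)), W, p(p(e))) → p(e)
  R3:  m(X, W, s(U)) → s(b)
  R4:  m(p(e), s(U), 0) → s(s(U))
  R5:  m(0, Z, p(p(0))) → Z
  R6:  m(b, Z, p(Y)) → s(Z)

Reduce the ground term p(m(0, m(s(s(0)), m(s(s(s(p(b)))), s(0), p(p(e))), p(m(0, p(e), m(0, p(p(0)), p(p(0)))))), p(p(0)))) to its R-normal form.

1. p(m(0, m(s(s(0)), m(s(s(s(p(b)))), s(0), p(p(e))), p(m(0, p(e), m(0, p(p(0)), p(p(0)))))), p(p(0))))  →  p(m(s(s(0)), m(s(s(s(p(b)))), s(0), p(p(e))), p(m(0, p(e), m(0, p(p(0)), p(p(0)))))))   [R5 at 1]
2. p(m(s(s(0)), m(s(s(s(p(b)))), s(0), p(p(e))), p(m(0, p(e), m(0, p(p(0)), p(p(0)))))))  →  p(m(s(s(0)), p(e), p(m(0, p(e), m(0, p(p(0)), p(p(0)))))))   [R2 at 1.2]
3. p(m(s(s(0)), p(e), p(m(0, p(e), m(0, p(p(0)), p(p(0)))))))  →  p(m(s(s(0)), p(e), p(m(0, p(e), p(p(0))))))   [R5 at 1.3.1.3]
4. p(m(s(s(0)), p(e), p(m(0, p(e), p(p(0))))))  →  p(m(s(s(0)), p(e), p(p(e))))   [R5 at 1.3.1]
5. p(m(s(s(0)), p(e), p(p(e))))  →  p(p(e))   [R2 at 1]

p(p(e))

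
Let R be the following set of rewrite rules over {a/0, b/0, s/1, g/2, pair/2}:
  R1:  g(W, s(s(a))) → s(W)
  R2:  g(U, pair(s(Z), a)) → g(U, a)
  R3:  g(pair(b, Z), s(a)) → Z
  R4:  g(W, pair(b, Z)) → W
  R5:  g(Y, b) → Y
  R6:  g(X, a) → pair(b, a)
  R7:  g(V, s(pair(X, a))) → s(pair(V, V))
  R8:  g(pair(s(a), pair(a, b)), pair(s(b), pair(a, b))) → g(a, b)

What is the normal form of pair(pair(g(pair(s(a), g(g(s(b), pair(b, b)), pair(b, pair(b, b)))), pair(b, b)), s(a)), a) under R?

pair(pair(pair(s(a), s(b)), s(a)), a)

1. pair(pair(g(pair(s(a), g(g(s(b), pair(b, b)), pair(b, pair(b, b)))), pair(b, b)), s(a)), a)  →  pair(pair(pair(s(a), g(g(s(b), pair(b, b)), pair(b, pair(b, b)))), s(a)), a)   [R4 at 1.1]
2. pair(pair(pair(s(a), g(g(s(b), pair(b, b)), pair(b, pair(b, b)))), s(a)), a)  →  pair(pair(pair(s(a), g(s(b), pair(b, b))), s(a)), a)   [R4 at 1.1.2]
3. pair(pair(pair(s(a), g(s(b), pair(b, b))), s(a)), a)  →  pair(pair(pair(s(a), s(b)), s(a)), a)   [R4 at 1.1.2]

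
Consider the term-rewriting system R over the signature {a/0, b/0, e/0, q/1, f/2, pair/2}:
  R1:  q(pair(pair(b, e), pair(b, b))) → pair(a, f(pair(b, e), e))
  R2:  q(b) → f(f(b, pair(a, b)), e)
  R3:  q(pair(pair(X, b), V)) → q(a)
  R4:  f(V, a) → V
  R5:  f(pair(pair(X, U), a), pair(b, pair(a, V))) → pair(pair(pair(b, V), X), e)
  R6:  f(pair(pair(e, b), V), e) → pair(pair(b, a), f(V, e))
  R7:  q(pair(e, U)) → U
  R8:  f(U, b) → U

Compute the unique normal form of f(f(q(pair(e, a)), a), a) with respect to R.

1. f(f(q(pair(e, a)), a), a)  →  f(q(pair(e, a)), a)   [R4 at ε]
2. f(q(pair(e, a)), a)  →  q(pair(e, a))   [R4 at ε]
3. q(pair(e, a))  →  a   [R7 at ε]

a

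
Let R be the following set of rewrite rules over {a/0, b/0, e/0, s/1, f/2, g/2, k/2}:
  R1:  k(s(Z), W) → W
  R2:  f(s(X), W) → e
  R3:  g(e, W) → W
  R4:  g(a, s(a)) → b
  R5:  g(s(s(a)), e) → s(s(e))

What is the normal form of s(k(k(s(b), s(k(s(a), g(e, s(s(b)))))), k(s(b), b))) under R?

1. s(k(k(s(b), s(k(s(a), g(e, s(s(b)))))), k(s(b), b)))  →  s(k(s(k(s(a), g(e, s(s(b))))), k(s(b), b)))   [R1 at 1.1]
2. s(k(s(k(s(a), g(e, s(s(b))))), k(s(b), b)))  →  s(k(s(b), b))   [R1 at 1]
3. s(k(s(b), b))  →  s(b)   [R1 at 1]

s(b)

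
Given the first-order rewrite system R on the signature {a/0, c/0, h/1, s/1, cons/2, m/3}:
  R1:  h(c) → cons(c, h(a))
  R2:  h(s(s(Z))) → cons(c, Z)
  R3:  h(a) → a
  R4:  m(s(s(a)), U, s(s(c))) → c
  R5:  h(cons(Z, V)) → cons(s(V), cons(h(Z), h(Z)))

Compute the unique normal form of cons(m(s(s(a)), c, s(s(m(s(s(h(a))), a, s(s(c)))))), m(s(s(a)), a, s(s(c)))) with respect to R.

1. cons(m(s(s(a)), c, s(s(m(s(s(h(a))), a, s(s(c)))))), m(s(s(a)), a, s(s(c))))  →  cons(m(s(s(a)), c, s(s(m(s(s(a)), a, s(s(c)))))), m(s(s(a)), a, s(s(c))))   [R3 at 1.3.1.1.1.1.1]
2. cons(m(s(s(a)), c, s(s(m(s(s(a)), a, s(s(c)))))), m(s(s(a)), a, s(s(c))))  →  cons(m(s(s(a)), c, s(s(c))), m(s(s(a)), a, s(s(c))))   [R4 at 1.3.1.1]
3. cons(m(s(s(a)), c, s(s(c))), m(s(s(a)), a, s(s(c))))  →  cons(c, m(s(s(a)), a, s(s(c))))   [R4 at 1]
4. cons(c, m(s(s(a)), a, s(s(c))))  →  cons(c, c)   [R4 at 2]

cons(c, c)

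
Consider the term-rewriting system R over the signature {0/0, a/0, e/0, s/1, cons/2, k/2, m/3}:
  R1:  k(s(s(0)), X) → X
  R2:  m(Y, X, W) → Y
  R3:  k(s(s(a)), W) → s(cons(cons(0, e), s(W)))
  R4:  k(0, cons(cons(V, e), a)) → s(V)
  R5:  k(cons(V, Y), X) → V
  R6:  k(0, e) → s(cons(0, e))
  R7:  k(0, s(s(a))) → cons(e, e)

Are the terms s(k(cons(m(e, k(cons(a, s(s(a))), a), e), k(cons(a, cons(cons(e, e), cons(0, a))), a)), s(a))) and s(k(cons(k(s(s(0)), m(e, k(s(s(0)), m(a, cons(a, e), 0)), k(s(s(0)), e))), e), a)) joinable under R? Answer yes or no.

Reduce t₁ = s(k(cons(m(e, k(cons(a, s(s(a))), a), e), k(cons(a, cons(cons(e, e), cons(0, a))), a)), s(a))):
1. s(k(cons(m(e, k(cons(a, s(s(a))), a), e), k(cons(a, cons(cons(e, e), cons(0, a))), a)), s(a)))  →  s(m(e, k(cons(a, s(s(a))), a), e))   [R5 at 1]
2. s(m(e, k(cons(a, s(s(a))), a), e))  →  s(e)   [R2 at 1]

Reduce t₂ = s(k(cons(k(s(s(0)), m(e, k(s(s(0)), m(a, cons(a, e), 0)), k(s(s(0)), e))), e), a)):
1. s(k(cons(k(s(s(0)), m(e, k(s(s(0)), m(a, cons(a, e), 0)), k(s(s(0)), e))), e), a))  →  s(k(s(s(0)), m(e, k(s(s(0)), m(a, cons(a, e), 0)), k(s(s(0)), e))))   [R5 at 1]
2. s(k(s(s(0)), m(e, k(s(s(0)), m(a, cons(a, e), 0)), k(s(s(0)), e))))  →  s(m(e, k(s(s(0)), m(a, cons(a, e), 0)), k(s(s(0)), e)))   [R1 at 1]
3. s(m(e, k(s(s(0)), m(a, cons(a, e), 0)), k(s(s(0)), e)))  →  s(e)   [R2 at 1]

yes — NF(t₁) = s(e), NF(t₂) = s(e)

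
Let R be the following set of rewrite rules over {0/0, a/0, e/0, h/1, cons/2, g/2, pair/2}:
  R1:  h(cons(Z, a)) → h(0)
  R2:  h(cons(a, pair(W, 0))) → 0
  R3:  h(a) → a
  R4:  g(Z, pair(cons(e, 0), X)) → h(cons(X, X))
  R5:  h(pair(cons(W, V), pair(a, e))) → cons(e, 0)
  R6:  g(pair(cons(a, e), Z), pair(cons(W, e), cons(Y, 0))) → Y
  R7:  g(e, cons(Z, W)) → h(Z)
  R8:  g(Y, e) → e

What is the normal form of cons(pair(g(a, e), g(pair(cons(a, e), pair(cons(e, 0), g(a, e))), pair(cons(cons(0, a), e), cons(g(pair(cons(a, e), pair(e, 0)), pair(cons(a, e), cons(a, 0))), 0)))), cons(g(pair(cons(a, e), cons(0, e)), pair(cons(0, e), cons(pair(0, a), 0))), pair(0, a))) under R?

cons(pair(e, a), cons(pair(0, a), pair(0, a)))

1. cons(pair(g(a, e), g(pair(cons(a, e), pair(cons(e, 0), g(a, e))), pair(cons(cons(0, a), e), cons(g(pair(cons(a, e), pair(e, 0)), pair(cons(a, e), cons(a, 0))), 0)))), cons(g(pair(cons(a, e), cons(0, e)), pair(cons(0, e), cons(pair(0, a), 0))), pair(0, a)))  →  cons(pair(e, g(pair(cons(a, e), pair(cons(e, 0), g(a, e))), pair(cons(cons(0, a), e), cons(g(pair(cons(a, e), pair(e, 0)), pair(cons(a, e), cons(a, 0))), 0)))), cons(g(pair(cons(a, e), cons(0, e)), pair(cons(0, e), cons(pair(0, a), 0))), pair(0, a)))   [R8 at 1.1]
2. cons(pair(e, g(pair(cons(a, e), pair(cons(e, 0), g(a, e))), pair(cons(cons(0, a), e), cons(g(pair(cons(a, e), pair(e, 0)), pair(cons(a, e), cons(a, 0))), 0)))), cons(g(pair(cons(a, e), cons(0, e)), pair(cons(0, e), cons(pair(0, a), 0))), pair(0, a)))  →  cons(pair(e, g(pair(cons(a, e), pair(e, 0)), pair(cons(a, e), cons(a, 0)))), cons(g(pair(cons(a, e), cons(0, e)), pair(cons(0, e), cons(pair(0, a), 0))), pair(0, a)))   [R6 at 1.2]
3. cons(pair(e, g(pair(cons(a, e), pair(e, 0)), pair(cons(a, e), cons(a, 0)))), cons(g(pair(cons(a, e), cons(0, e)), pair(cons(0, e), cons(pair(0, a), 0))), pair(0, a)))  →  cons(pair(e, a), cons(g(pair(cons(a, e), cons(0, e)), pair(cons(0, e), cons(pair(0, a), 0))), pair(0, a)))   [R6 at 1.2]
4. cons(pair(e, a), cons(g(pair(cons(a, e), cons(0, e)), pair(cons(0, e), cons(pair(0, a), 0))), pair(0, a)))  →  cons(pair(e, a), cons(pair(0, a), pair(0, a)))   [R6 at 2.1]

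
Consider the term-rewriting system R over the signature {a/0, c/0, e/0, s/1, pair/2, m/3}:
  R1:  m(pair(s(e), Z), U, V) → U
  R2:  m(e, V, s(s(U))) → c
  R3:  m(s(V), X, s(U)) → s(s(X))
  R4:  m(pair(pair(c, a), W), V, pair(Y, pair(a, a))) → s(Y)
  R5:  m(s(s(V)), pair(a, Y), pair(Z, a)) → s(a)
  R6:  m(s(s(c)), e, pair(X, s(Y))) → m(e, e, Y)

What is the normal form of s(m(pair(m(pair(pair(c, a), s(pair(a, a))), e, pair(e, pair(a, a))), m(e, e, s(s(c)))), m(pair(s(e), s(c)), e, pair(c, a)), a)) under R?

s(e)

1. s(m(pair(m(pair(pair(c, a), s(pair(a, a))), e, pair(e, pair(a, a))), m(e, e, s(s(c)))), m(pair(s(e), s(c)), e, pair(c, a)), a))  →  s(m(pair(s(e), m(e, e, s(s(c)))), m(pair(s(e), s(c)), e, pair(c, a)), a))   [R4 at 1.1.1]
2. s(m(pair(s(e), m(e, e, s(s(c)))), m(pair(s(e), s(c)), e, pair(c, a)), a))  →  s(m(pair(s(e), s(c)), e, pair(c, a)))   [R1 at 1]
3. s(m(pair(s(e), s(c)), e, pair(c, a)))  →  s(e)   [R1 at 1]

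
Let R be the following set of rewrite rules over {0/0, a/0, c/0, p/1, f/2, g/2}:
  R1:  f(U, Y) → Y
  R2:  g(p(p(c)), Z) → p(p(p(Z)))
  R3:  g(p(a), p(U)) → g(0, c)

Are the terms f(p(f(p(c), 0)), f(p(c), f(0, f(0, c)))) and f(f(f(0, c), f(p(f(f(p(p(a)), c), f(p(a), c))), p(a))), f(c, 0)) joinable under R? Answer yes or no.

no — NF(t₁) = c, NF(t₂) = 0

Reduce t₁ = f(p(f(p(c), 0)), f(p(c), f(0, f(0, c)))):
1. f(p(f(p(c), 0)), f(p(c), f(0, f(0, c))))  →  f(p(c), f(0, f(0, c)))   [R1 at ε]
2. f(p(c), f(0, f(0, c)))  →  f(0, f(0, c))   [R1 at ε]
3. f(0, f(0, c))  →  f(0, c)   [R1 at ε]
4. f(0, c)  →  c   [R1 at ε]

Reduce t₂ = f(f(f(0, c), f(p(f(f(p(p(a)), c), f(p(a), c))), p(a))), f(c, 0)):
1. f(f(f(0, c), f(p(f(f(p(p(a)), c), f(p(a), c))), p(a))), f(c, 0))  →  f(c, 0)   [R1 at ε]
2. f(c, 0)  →  0   [R1 at ε]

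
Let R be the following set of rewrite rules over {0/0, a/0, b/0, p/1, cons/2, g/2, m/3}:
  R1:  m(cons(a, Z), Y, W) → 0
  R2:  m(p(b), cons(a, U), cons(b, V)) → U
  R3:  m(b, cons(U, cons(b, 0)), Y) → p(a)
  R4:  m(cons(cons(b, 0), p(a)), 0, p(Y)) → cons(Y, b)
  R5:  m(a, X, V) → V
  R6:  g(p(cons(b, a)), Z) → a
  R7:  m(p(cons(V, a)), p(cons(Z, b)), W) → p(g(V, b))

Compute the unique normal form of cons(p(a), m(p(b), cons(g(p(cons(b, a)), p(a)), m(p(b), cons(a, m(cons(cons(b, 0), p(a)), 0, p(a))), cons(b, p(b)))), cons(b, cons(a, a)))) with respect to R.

cons(p(a), cons(a, b))

1. cons(p(a), m(p(b), cons(g(p(cons(b, a)), p(a)), m(p(b), cons(a, m(cons(cons(b, 0), p(a)), 0, p(a))), cons(b, p(b)))), cons(b, cons(a, a))))  →  cons(p(a), m(p(b), cons(a, m(p(b), cons(a, m(cons(cons(b, 0), p(a)), 0, p(a))), cons(b, p(b)))), cons(b, cons(a, a))))   [R6 at 2.2.1]
2. cons(p(a), m(p(b), cons(a, m(p(b), cons(a, m(cons(cons(b, 0), p(a)), 0, p(a))), cons(b, p(b)))), cons(b, cons(a, a))))  →  cons(p(a), m(p(b), cons(a, m(cons(cons(b, 0), p(a)), 0, p(a))), cons(b, p(b))))   [R2 at 2]
3. cons(p(a), m(p(b), cons(a, m(cons(cons(b, 0), p(a)), 0, p(a))), cons(b, p(b))))  →  cons(p(a), m(cons(cons(b, 0), p(a)), 0, p(a)))   [R2 at 2]
4. cons(p(a), m(cons(cons(b, 0), p(a)), 0, p(a)))  →  cons(p(a), cons(a, b))   [R4 at 2]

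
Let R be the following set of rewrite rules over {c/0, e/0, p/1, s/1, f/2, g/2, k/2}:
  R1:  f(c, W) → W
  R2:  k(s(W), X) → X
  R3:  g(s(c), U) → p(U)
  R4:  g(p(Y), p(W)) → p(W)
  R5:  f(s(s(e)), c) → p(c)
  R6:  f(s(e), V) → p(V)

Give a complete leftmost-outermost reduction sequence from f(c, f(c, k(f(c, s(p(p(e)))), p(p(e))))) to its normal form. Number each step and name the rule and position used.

p(p(e))

1. f(c, f(c, k(f(c, s(p(p(e)))), p(p(e)))))  →  f(c, k(f(c, s(p(p(e)))), p(p(e))))   [R1 at ε]
2. f(c, k(f(c, s(p(p(e)))), p(p(e))))  →  k(f(c, s(p(p(e)))), p(p(e)))   [R1 at ε]
3. k(f(c, s(p(p(e)))), p(p(e)))  →  k(s(p(p(e))), p(p(e)))   [R1 at 1]
4. k(s(p(p(e))), p(p(e)))  →  p(p(e))   [R2 at ε]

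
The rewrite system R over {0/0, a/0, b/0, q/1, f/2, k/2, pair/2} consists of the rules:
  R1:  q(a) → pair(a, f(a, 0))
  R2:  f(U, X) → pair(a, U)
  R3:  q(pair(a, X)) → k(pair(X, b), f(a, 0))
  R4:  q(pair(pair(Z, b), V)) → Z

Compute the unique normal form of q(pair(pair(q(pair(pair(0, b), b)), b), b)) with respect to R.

1. q(pair(pair(q(pair(pair(0, b), b)), b), b))  →  q(pair(pair(0, b), b))   [R4 at ε]
2. q(pair(pair(0, b), b))  →  0   [R4 at ε]

0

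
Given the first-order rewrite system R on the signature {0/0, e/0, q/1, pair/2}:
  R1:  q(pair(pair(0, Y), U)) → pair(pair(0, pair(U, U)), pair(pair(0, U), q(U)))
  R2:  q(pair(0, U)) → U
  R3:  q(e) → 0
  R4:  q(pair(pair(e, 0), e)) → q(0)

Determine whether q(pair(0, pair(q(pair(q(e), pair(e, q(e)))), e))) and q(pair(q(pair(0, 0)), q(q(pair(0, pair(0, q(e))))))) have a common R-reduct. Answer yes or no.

no — NF(t₁) = pair(pair(e, 0), e), NF(t₂) = 0

Reduce t₁ = q(pair(0, pair(q(pair(q(e), pair(e, q(e)))), e))):
1. q(pair(0, pair(q(pair(q(e), pair(e, q(e)))), e)))  →  pair(q(pair(q(e), pair(e, q(e)))), e)   [R2 at ε]
2. pair(q(pair(q(e), pair(e, q(e)))), e)  →  pair(q(pair(0, pair(e, q(e)))), e)   [R3 at 1.1.1]
3. pair(q(pair(0, pair(e, q(e)))), e)  →  pair(pair(e, q(e)), e)   [R2 at 1]
4. pair(pair(e, q(e)), e)  →  pair(pair(e, 0), e)   [R3 at 1.2]

Reduce t₂ = q(pair(q(pair(0, 0)), q(q(pair(0, pair(0, q(e))))))):
1. q(pair(q(pair(0, 0)), q(q(pair(0, pair(0, q(e)))))))  →  q(pair(0, q(q(pair(0, pair(0, q(e)))))))   [R2 at 1.1]
2. q(pair(0, q(q(pair(0, pair(0, q(e)))))))  →  q(q(pair(0, pair(0, q(e)))))   [R2 at ε]
3. q(q(pair(0, pair(0, q(e)))))  →  q(pair(0, q(e)))   [R2 at 1]
4. q(pair(0, q(e)))  →  q(e)   [R2 at ε]
5. q(e)  →  0   [R3 at ε]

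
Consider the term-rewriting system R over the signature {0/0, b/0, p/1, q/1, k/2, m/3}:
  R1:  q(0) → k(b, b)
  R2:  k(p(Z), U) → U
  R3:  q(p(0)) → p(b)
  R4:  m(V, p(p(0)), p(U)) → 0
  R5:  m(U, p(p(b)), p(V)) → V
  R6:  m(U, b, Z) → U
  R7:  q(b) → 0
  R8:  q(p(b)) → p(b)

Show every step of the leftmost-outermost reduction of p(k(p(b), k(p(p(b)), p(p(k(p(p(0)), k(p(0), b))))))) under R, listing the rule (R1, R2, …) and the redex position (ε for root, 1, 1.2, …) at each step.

p(p(p(b)))

1. p(k(p(b), k(p(p(b)), p(p(k(p(p(0)), k(p(0), b)))))))  →  p(k(p(p(b)), p(p(k(p(p(0)), k(p(0), b))))))   [R2 at 1]
2. p(k(p(p(b)), p(p(k(p(p(0)), k(p(0), b))))))  →  p(p(p(k(p(p(0)), k(p(0), b)))))   [R2 at 1]
3. p(p(p(k(p(p(0)), k(p(0), b)))))  →  p(p(p(k(p(0), b))))   [R2 at 1.1.1]
4. p(p(p(k(p(0), b))))  →  p(p(p(b)))   [R2 at 1.1.1]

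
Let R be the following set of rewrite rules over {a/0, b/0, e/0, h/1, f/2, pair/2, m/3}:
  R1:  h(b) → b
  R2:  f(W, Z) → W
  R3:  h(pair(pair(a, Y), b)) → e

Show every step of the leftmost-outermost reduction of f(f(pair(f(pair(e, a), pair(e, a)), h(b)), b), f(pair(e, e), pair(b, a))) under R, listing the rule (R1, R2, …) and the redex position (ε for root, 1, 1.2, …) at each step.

pair(pair(e, a), b)

1. f(f(pair(f(pair(e, a), pair(e, a)), h(b)), b), f(pair(e, e), pair(b, a)))  →  f(pair(f(pair(e, a), pair(e, a)), h(b)), b)   [R2 at ε]
2. f(pair(f(pair(e, a), pair(e, a)), h(b)), b)  →  pair(f(pair(e, a), pair(e, a)), h(b))   [R2 at ε]
3. pair(f(pair(e, a), pair(e, a)), h(b))  →  pair(pair(e, a), h(b))   [R2 at 1]
4. pair(pair(e, a), h(b))  →  pair(pair(e, a), b)   [R1 at 2]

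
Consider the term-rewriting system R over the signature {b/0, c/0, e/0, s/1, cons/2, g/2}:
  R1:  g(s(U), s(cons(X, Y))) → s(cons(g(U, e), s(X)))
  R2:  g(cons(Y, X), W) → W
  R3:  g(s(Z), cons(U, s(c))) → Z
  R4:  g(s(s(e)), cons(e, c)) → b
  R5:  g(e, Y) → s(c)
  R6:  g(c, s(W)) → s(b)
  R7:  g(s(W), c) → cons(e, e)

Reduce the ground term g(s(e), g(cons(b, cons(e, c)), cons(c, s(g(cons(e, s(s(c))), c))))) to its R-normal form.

1. g(s(e), g(cons(b, cons(e, c)), cons(c, s(g(cons(e, s(s(c))), c)))))  →  g(s(e), cons(c, s(g(cons(e, s(s(c))), c))))   [R2 at 2]
2. g(s(e), cons(c, s(g(cons(e, s(s(c))), c))))  →  g(s(e), cons(c, s(c)))   [R2 at 2.2.1]
3. g(s(e), cons(c, s(c)))  →  e   [R3 at ε]

e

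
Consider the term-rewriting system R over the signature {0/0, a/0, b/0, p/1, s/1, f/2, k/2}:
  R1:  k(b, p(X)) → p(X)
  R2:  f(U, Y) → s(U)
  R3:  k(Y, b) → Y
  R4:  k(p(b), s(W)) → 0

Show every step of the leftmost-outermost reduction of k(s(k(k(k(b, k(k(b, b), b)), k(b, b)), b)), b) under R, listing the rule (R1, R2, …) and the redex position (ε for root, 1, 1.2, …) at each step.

1. k(s(k(k(k(b, k(k(b, b), b)), k(b, b)), b)), b)  →  s(k(k(k(b, k(k(b, b), b)), k(b, b)), b))   [R3 at ε]
2. s(k(k(k(b, k(k(b, b), b)), k(b, b)), b))  →  s(k(k(b, k(k(b, b), b)), k(b, b)))   [R3 at 1]
3. s(k(k(b, k(k(b, b), b)), k(b, b)))  →  s(k(k(b, k(b, b)), k(b, b)))   [R3 at 1.1.2]
4. s(k(k(b, k(b, b)), k(b, b)))  →  s(k(k(b, b), k(b, b)))   [R3 at 1.1.2]
5. s(k(k(b, b), k(b, b)))  →  s(k(b, k(b, b)))   [R3 at 1.1]
6. s(k(b, k(b, b)))  →  s(k(b, b))   [R3 at 1.2]
7. s(k(b, b))  →  s(b)   [R3 at 1]

s(b)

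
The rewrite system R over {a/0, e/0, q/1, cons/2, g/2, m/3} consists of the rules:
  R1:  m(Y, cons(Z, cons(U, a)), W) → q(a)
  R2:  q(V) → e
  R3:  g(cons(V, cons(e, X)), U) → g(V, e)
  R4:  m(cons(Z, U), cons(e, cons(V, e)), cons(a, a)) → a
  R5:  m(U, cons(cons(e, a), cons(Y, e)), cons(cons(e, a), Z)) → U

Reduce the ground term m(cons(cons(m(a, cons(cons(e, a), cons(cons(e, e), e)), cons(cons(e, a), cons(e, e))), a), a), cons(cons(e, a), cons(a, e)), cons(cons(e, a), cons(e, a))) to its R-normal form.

cons(cons(a, a), a)

1. m(cons(cons(m(a, cons(cons(e, a), cons(cons(e, e), e)), cons(cons(e, a), cons(e, e))), a), a), cons(cons(e, a), cons(a, e)), cons(cons(e, a), cons(e, a)))  →  cons(cons(m(a, cons(cons(e, a), cons(cons(e, e), e)), cons(cons(e, a), cons(e, e))), a), a)   [R5 at ε]
2. cons(cons(m(a, cons(cons(e, a), cons(cons(e, e), e)), cons(cons(e, a), cons(e, e))), a), a)  →  cons(cons(a, a), a)   [R5 at 1.1]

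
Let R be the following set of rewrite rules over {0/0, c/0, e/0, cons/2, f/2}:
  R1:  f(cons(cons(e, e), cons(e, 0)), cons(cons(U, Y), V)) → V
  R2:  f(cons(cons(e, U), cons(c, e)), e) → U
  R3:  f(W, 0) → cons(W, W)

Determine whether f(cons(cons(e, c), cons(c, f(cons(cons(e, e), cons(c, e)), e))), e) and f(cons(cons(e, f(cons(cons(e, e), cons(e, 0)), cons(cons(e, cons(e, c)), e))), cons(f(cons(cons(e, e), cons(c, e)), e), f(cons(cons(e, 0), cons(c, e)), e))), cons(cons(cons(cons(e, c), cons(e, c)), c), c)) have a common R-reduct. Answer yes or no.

yes — NF(t₁) = c, NF(t₂) = c

Reduce t₁ = f(cons(cons(e, c), cons(c, f(cons(cons(e, e), cons(c, e)), e))), e):
1. f(cons(cons(e, c), cons(c, f(cons(cons(e, e), cons(c, e)), e))), e)  →  f(cons(cons(e, c), cons(c, e)), e)   [R2 at 1.2.2]
2. f(cons(cons(e, c), cons(c, e)), e)  →  c   [R2 at ε]

Reduce t₂ = f(cons(cons(e, f(cons(cons(e, e), cons(e, 0)), cons(cons(e, cons(e, c)), e))), cons(f(cons(cons(e, e), cons(c, e)), e), f(cons(cons(e, 0), cons(c, e)), e))), cons(cons(cons(cons(e, c), cons(e, c)), c), c)):
1. f(cons(cons(e, f(cons(cons(e, e), cons(e, 0)), cons(cons(e, cons(e, c)), e))), cons(f(cons(cons(e, e), cons(c, e)), e), f(cons(cons(e, 0), cons(c, e)), e))), cons(cons(cons(cons(e, c), cons(e, c)), c), c))  →  f(cons(cons(e, e), cons(f(cons(cons(e, e), cons(c, e)), e), f(cons(cons(e, 0), cons(c, e)), e))), cons(cons(cons(cons(e, c), cons(e, c)), c), c))   [R1 at 1.1.2]
2. f(cons(cons(e, e), cons(f(cons(cons(e, e), cons(c, e)), e), f(cons(cons(e, 0), cons(c, e)), e))), cons(cons(cons(cons(e, c), cons(e, c)), c), c))  →  f(cons(cons(e, e), cons(e, f(cons(cons(e, 0), cons(c, e)), e))), cons(cons(cons(cons(e, c), cons(e, c)), c), c))   [R2 at 1.2.1]
3. f(cons(cons(e, e), cons(e, f(cons(cons(e, 0), cons(c, e)), e))), cons(cons(cons(cons(e, c), cons(e, c)), c), c))  →  f(cons(cons(e, e), cons(e, 0)), cons(cons(cons(cons(e, c), cons(e, c)), c), c))   [R2 at 1.2.2]
4. f(cons(cons(e, e), cons(e, 0)), cons(cons(cons(cons(e, c), cons(e, c)), c), c))  →  c   [R1 at ε]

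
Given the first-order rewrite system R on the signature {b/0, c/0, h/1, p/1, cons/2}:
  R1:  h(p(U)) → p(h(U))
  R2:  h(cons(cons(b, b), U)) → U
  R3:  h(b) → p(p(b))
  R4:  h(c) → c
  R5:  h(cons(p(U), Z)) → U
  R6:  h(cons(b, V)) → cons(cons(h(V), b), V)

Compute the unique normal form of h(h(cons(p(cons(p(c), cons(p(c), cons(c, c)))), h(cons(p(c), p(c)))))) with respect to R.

1. h(h(cons(p(cons(p(c), cons(p(c), cons(c, c)))), h(cons(p(c), p(c))))))  →  h(cons(p(c), cons(p(c), cons(c, c))))   [R5 at 1]
2. h(cons(p(c), cons(p(c), cons(c, c))))  →  c   [R5 at ε]

c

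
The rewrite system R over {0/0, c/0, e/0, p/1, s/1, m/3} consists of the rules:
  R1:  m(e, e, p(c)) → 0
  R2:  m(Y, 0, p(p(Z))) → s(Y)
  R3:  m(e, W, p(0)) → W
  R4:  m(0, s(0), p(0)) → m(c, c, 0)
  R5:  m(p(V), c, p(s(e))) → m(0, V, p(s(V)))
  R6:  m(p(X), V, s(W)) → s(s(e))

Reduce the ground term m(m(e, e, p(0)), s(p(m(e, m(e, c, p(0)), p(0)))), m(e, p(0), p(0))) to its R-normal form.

s(p(c))

1. m(m(e, e, p(0)), s(p(m(e, m(e, c, p(0)), p(0)))), m(e, p(0), p(0)))  →  m(e, s(p(m(e, m(e, c, p(0)), p(0)))), m(e, p(0), p(0)))   [R3 at 1]
2. m(e, s(p(m(e, m(e, c, p(0)), p(0)))), m(e, p(0), p(0)))  →  m(e, s(p(m(e, c, p(0)))), m(e, p(0), p(0)))   [R3 at 2.1.1]
3. m(e, s(p(m(e, c, p(0)))), m(e, p(0), p(0)))  →  m(e, s(p(c)), m(e, p(0), p(0)))   [R3 at 2.1.1]
4. m(e, s(p(c)), m(e, p(0), p(0)))  →  m(e, s(p(c)), p(0))   [R3 at 3]
5. m(e, s(p(c)), p(0))  →  s(p(c))   [R3 at ε]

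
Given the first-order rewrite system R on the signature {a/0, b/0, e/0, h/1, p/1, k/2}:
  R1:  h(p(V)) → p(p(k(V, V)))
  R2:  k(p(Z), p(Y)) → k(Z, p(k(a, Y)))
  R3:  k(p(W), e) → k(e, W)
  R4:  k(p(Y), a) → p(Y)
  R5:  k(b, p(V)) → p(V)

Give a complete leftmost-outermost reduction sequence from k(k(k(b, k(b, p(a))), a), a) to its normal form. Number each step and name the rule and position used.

p(a)

1. k(k(k(b, k(b, p(a))), a), a)  →  k(k(k(b, p(a)), a), a)   [R5 at 1.1.2]
2. k(k(k(b, p(a)), a), a)  →  k(k(p(a), a), a)   [R5 at 1.1]
3. k(k(p(a), a), a)  →  k(p(a), a)   [R4 at 1]
4. k(p(a), a)  →  p(a)   [R4 at ε]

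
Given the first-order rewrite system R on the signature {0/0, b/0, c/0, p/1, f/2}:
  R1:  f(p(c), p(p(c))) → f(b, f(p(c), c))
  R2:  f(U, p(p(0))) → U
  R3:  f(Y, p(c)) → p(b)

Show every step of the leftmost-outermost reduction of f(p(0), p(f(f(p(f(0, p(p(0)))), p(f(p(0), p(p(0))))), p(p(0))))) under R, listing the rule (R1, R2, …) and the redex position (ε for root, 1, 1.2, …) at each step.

1. f(p(0), p(f(f(p(f(0, p(p(0)))), p(f(p(0), p(p(0))))), p(p(0)))))  →  f(p(0), p(f(p(f(0, p(p(0)))), p(f(p(0), p(p(0)))))))   [R2 at 2.1]
2. f(p(0), p(f(p(f(0, p(p(0)))), p(f(p(0), p(p(0)))))))  →  f(p(0), p(f(p(0), p(f(p(0), p(p(0)))))))   [R2 at 2.1.1.1]
3. f(p(0), p(f(p(0), p(f(p(0), p(p(0)))))))  →  f(p(0), p(f(p(0), p(p(0)))))   [R2 at 2.1.2.1]
4. f(p(0), p(f(p(0), p(p(0)))))  →  f(p(0), p(p(0)))   [R2 at 2.1]
5. f(p(0), p(p(0)))  →  p(0)   [R2 at ε]

p(0)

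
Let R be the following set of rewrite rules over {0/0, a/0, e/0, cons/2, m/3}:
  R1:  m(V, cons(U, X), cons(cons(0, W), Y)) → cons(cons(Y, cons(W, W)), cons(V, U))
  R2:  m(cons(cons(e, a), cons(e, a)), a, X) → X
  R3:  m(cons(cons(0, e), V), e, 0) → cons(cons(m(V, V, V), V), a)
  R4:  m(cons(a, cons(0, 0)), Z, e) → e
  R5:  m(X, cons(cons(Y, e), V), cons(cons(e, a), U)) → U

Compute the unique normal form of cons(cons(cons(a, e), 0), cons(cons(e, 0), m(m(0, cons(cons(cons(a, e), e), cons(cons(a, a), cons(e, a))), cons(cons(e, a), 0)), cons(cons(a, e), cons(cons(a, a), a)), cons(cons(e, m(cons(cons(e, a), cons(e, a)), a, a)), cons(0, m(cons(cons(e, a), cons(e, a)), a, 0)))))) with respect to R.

1. cons(cons(cons(a, e), 0), cons(cons(e, 0), m(m(0, cons(cons(cons(a, e), e), cons(cons(a, a), cons(e, a))), cons(cons(e, a), 0)), cons(cons(a, e), cons(cons(a, a), a)), cons(cons(e, m(cons(cons(e, a), cons(e, a)), a, a)), cons(0, m(cons(cons(e, a), cons(e, a)), a, 0))))))  →  cons(cons(cons(a, e), 0), cons(cons(e, 0), m(0, cons(cons(a, e), cons(cons(a, a), a)), cons(cons(e, m(cons(cons(e, a), cons(e, a)), a, a)), cons(0, m(cons(cons(e, a), cons(e, a)), a, 0))))))   [R5 at 2.2.1]
2. cons(cons(cons(a, e), 0), cons(cons(e, 0), m(0, cons(cons(a, e), cons(cons(a, a), a)), cons(cons(e, m(cons(cons(e, a), cons(e, a)), a, a)), cons(0, m(cons(cons(e, a), cons(e, a)), a, 0))))))  →  cons(cons(cons(a, e), 0), cons(cons(e, 0), m(0, cons(cons(a, e), cons(cons(a, a), a)), cons(cons(e, a), cons(0, m(cons(cons(e, a), cons(e, a)), a, 0))))))   [R2 at 2.2.3.1.2]
3. cons(cons(cons(a, e), 0), cons(cons(e, 0), m(0, cons(cons(a, e), cons(cons(a, a), a)), cons(cons(e, a), cons(0, m(cons(cons(e, a), cons(e, a)), a, 0))))))  →  cons(cons(cons(a, e), 0), cons(cons(e, 0), cons(0, m(cons(cons(e, a), cons(e, a)), a, 0))))   [R5 at 2.2]
4. cons(cons(cons(a, e), 0), cons(cons(e, 0), cons(0, m(cons(cons(e, a), cons(e, a)), a, 0))))  →  cons(cons(cons(a, e), 0), cons(cons(e, 0), cons(0, 0)))   [R2 at 2.2.2]

cons(cons(cons(a, e), 0), cons(cons(e, 0), cons(0, 0)))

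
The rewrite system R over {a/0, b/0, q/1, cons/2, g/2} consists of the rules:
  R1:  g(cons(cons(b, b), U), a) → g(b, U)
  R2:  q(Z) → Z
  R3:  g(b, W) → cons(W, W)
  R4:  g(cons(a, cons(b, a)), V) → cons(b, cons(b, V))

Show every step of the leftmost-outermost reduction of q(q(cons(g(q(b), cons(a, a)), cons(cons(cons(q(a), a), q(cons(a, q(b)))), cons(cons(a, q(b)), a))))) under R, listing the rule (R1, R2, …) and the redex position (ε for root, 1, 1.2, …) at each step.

cons(cons(cons(a, a), cons(a, a)), cons(cons(cons(a, a), cons(a, b)), cons(cons(a, b), a)))

1. q(q(cons(g(q(b), cons(a, a)), cons(cons(cons(q(a), a), q(cons(a, q(b)))), cons(cons(a, q(b)), a)))))  →  q(cons(g(q(b), cons(a, a)), cons(cons(cons(q(a), a), q(cons(a, q(b)))), cons(cons(a, q(b)), a))))   [R2 at ε]
2. q(cons(g(q(b), cons(a, a)), cons(cons(cons(q(a), a), q(cons(a, q(b)))), cons(cons(a, q(b)), a))))  →  cons(g(q(b), cons(a, a)), cons(cons(cons(q(a), a), q(cons(a, q(b)))), cons(cons(a, q(b)), a)))   [R2 at ε]
3. cons(g(q(b), cons(a, a)), cons(cons(cons(q(a), a), q(cons(a, q(b)))), cons(cons(a, q(b)), a)))  →  cons(g(b, cons(a, a)), cons(cons(cons(q(a), a), q(cons(a, q(b)))), cons(cons(a, q(b)), a)))   [R2 at 1.1]
4. cons(g(b, cons(a, a)), cons(cons(cons(q(a), a), q(cons(a, q(b)))), cons(cons(a, q(b)), a)))  →  cons(cons(cons(a, a), cons(a, a)), cons(cons(cons(q(a), a), q(cons(a, q(b)))), cons(cons(a, q(b)), a)))   [R3 at 1]
5. cons(cons(cons(a, a), cons(a, a)), cons(cons(cons(q(a), a), q(cons(a, q(b)))), cons(cons(a, q(b)), a)))  →  cons(cons(cons(a, a), cons(a, a)), cons(cons(cons(a, a), q(cons(a, q(b)))), cons(cons(a, q(b)), a)))   [R2 at 2.1.1.1]
6. cons(cons(cons(a, a), cons(a, a)), cons(cons(cons(a, a), q(cons(a, q(b)))), cons(cons(a, q(b)), a)))  →  cons(cons(cons(a, a), cons(a, a)), cons(cons(cons(a, a), cons(a, q(b))), cons(cons(a, q(b)), a)))   [R2 at 2.1.2]
7. cons(cons(cons(a, a), cons(a, a)), cons(cons(cons(a, a), cons(a, q(b))), cons(cons(a, q(b)), a)))  →  cons(cons(cons(a, a), cons(a, a)), cons(cons(cons(a, a), cons(a, b)), cons(cons(a, q(b)), a)))   [R2 at 2.1.2.2]
8. cons(cons(cons(a, a), cons(a, a)), cons(cons(cons(a, a), cons(a, b)), cons(cons(a, q(b)), a)))  →  cons(cons(cons(a, a), cons(a, a)), cons(cons(cons(a, a), cons(a, b)), cons(cons(a, b), a)))   [R2 at 2.2.1.2]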